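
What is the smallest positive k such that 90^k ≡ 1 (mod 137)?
136

137 is prime, so ord(90) divides φ(137) = 136.
Divisors of 136: 1, 2, 4, 8, 17, 34, 68, 136.
Repeated squaring: 90^1 ≡ 90, 90^2 ≡ 17, 90^4 ≡ 15, 90^8 ≡ 88, 90^16 ≡ 72, 90^32 ≡ 115, 90^64 ≡ 73, 90^128 ≡ 123 (mod 137).
Test 90^d mod 137 for each divisor d in increasing order:
90^1 ≡ 90
90^2 ≡ 17
90^4 ≡ 15
90^8 ≡ 88
90^17 = 90^16·90^1 ≡ 41
90^34 = 90^32·90^2 ≡ 37
90^68 = 90^64·90^4 ≡ 136
90^136 = 90^128·90^8 ≡ 1  ← first divisor giving 1
The order is 136.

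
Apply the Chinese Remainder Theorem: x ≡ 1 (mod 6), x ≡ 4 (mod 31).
97

Using Chinese Remainder Theorem:
M = 6 × 31 = 186
M1 = 31, M2 = 6
y1 = 31^(-1) mod 6 = 1
y2 = 6^(-1) mod 31 = 26
x = (1×31×1 + 4×6×26) mod 186 = 97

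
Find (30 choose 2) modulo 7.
1

Using Lucas' theorem:
Write n=30 and k=2 in base 7:
n in base 7: [4, 2]
k in base 7: [0, 2]
C(30,2) mod 7 = ∏ C(n_i, k_i) mod 7
Digit binomials (mod 7): C(4,0) = 1; C(2,2) = 1
Product: 1 × 1 = 1 ≡ 1 (mod 7)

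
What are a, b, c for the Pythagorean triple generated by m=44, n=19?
(1575, 1672, 2297)

Euclid's formula: a = m² - n², b = 2mn, c = m² + n²
m = 44, n = 19
a = 44² - 19² = 1936 - 361 = 1575
b = 2 × 44 × 19 = 1672
c = 44² + 19² = 1936 + 361 = 2297
Verification: 1575² + 1672² = 2480625 + 2795584 = 5276209 = 2297² ✓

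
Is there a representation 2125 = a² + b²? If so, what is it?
3² + 46² (a=3, b=46)

Factorization: 2125 = 5^3 × 17
By Fermat: n is sum of two squares iff every prime p ≡ 3 (mod 4) appears to even power.
All primes ≡ 3 (mod 4) appear to even power.
Search a = 0, 1, 2, … for 2125 - a² a perfect square: first hit at a = 3: 2125 - 9 = 2116 = 46².
2125 = 3² + 46² = 9 + 2116 ✓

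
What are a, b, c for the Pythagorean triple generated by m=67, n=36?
(3193, 4824, 5785)

Euclid's formula: a = m² - n², b = 2mn, c = m² + n²
m = 67, n = 36
a = 67² - 36² = 4489 - 1296 = 3193
b = 2 × 67 × 36 = 4824
c = 67² + 36² = 4489 + 1296 = 5785
Verification: 3193² + 4824² = 10195249 + 23270976 = 33466225 = 5785² ✓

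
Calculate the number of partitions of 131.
5964539504

p(n) counts ways to write n as a sum of positive integers (order ignored).
Euler's pentagonal recurrence: p(k) = p(k-1) + p(k-2) - p(k-5) - p(k-7) + p(k-12) + p(k-15) - ... (offsets j(3j∓1)/2, signs ++--, p(0)=1, p(<0)=0).
DP table for k = 0..130: p(0)=1, p(1)=1, p(2)=2, p(3)=3, p(4)=5, p(5)=7, p(6)=11, p(7)=15, p(8)=22, p(9)=30, p(10)=42, p(11)=56, p(12)=77, p(13)=101, p(14)=135, p(15)=176, p(16)=231, p(17)=297, p(18)=385, p(19)=490, p(20)=627, p(21)=792, p(22)=1002, p(23)=1255, p(24)=1575, p(25)=1958, p(26)=2436, p(27)=3010, p(28)=3718, p(29)=4565, p(30)=5604, p(31)=6842, p(32)=8349, p(33)=10143, p(34)=12310, p(35)=14883, p(36)=17977, p(37)=21637, p(38)=26015, p(39)=31185, p(40)=37338, p(41)=44583, p(42)=53174, p(43)=63261, p(44)=75175, p(45)=89134, p(46)=105558, p(47)=124754, p(48)=147273, p(49)=173525, p(50)=204226, p(51)=239943, p(52)=281589, p(53)=329931, p(54)=386155, p(55)=451276, p(56)=526823, p(57)=614154, p(58)=715220, p(59)=831820, p(60)=966467, p(61)=1121505, p(62)=1300156, p(63)=1505499, p(64)=1741630, p(65)=2012558, p(66)=2323520, p(67)=2679689, p(68)=3087735, p(69)=3554345, p(70)=4087968, p(71)=4697205, p(72)=5392783, p(73)=6185689, p(74)=7089500, p(75)=8118264, p(76)=9289091, p(77)=10619863, p(78)=12132164, p(79)=13848650, p(80)=15796476, p(81)=18004327, p(82)=20506255, p(83)=23338469, p(84)=26543660, p(85)=30167357, p(86)=34262962, p(87)=38887673, p(88)=44108109, p(89)=49995925, p(90)=56634173, p(91)=64112359, p(92)=72533807, p(93)=82010177, p(94)=92669720, p(95)=104651419, p(96)=118114304, p(97)=133230930, p(98)=150198136, p(99)=169229875, p(100)=190569292, p(101)=214481126, p(102)=241265379, p(103)=271248950, p(104)=304801365, p(105)=342325709, p(106)=384276336, p(107)=431149389, p(108)=483502844, p(109)=541946240, p(110)=607163746, p(111)=679903203, p(112)=761002156, p(113)=851376628, p(114)=952050665, p(115)=1064144451, p(116)=1188908248, p(117)=1327710076, p(118)=1482074143, p(119)=1653668665, p(120)=1844349560, p(121)=2056148051, p(122)=2291320912, p(123)=2552338241, p(124)=2841940500, p(125)=3163127352, p(126)=3519222692, p(127)=3913864295, p(128)=4351078600, p(129)=4835271870, p(130)=5371315400.
Final step: p(131) = p(130) + p(129) - p(126) - p(124) + p(119) + p(116) - p(109) - p(105) + p(96) + p(91) - p(80) - p(74) + p(61) + p(54) - p(39) - p(31) + p(14) + p(5)
= 5371315400 + 4835271870 - 3519222692 - 2841940500 + 1653668665 + 1188908248 - 541946240 - 342325709 + 118114304 + 64112359 - 15796476 - 7089500 + 1121505 + 386155 - 31185 - 6842 + 135 + 7
= 5964539504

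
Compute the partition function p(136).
10015581680

p(n) counts ways to write n as a sum of positive integers (order ignored).
Euler's pentagonal recurrence: p(k) = p(k-1) + p(k-2) - p(k-5) - p(k-7) + p(k-12) + p(k-15) - ... (offsets j(3j∓1)/2, signs ++--, p(0)=1, p(<0)=0).
DP table for k = 0..135: p(0)=1, p(1)=1, p(2)=2, p(3)=3, p(4)=5, p(5)=7, p(6)=11, p(7)=15, p(8)=22, p(9)=30, p(10)=42, p(11)=56, p(12)=77, p(13)=101, p(14)=135, p(15)=176, p(16)=231, p(17)=297, p(18)=385, p(19)=490, p(20)=627, p(21)=792, p(22)=1002, p(23)=1255, p(24)=1575, p(25)=1958, p(26)=2436, p(27)=3010, p(28)=3718, p(29)=4565, p(30)=5604, p(31)=6842, p(32)=8349, p(33)=10143, p(34)=12310, p(35)=14883, p(36)=17977, p(37)=21637, p(38)=26015, p(39)=31185, p(40)=37338, p(41)=44583, p(42)=53174, p(43)=63261, p(44)=75175, p(45)=89134, p(46)=105558, p(47)=124754, p(48)=147273, p(49)=173525, p(50)=204226, p(51)=239943, p(52)=281589, p(53)=329931, p(54)=386155, p(55)=451276, p(56)=526823, p(57)=614154, p(58)=715220, p(59)=831820, p(60)=966467, p(61)=1121505, p(62)=1300156, p(63)=1505499, p(64)=1741630, p(65)=2012558, p(66)=2323520, p(67)=2679689, p(68)=3087735, p(69)=3554345, p(70)=4087968, p(71)=4697205, p(72)=5392783, p(73)=6185689, p(74)=7089500, p(75)=8118264, p(76)=9289091, p(77)=10619863, p(78)=12132164, p(79)=13848650, p(80)=15796476, p(81)=18004327, p(82)=20506255, p(83)=23338469, p(84)=26543660, p(85)=30167357, p(86)=34262962, p(87)=38887673, p(88)=44108109, p(89)=49995925, p(90)=56634173, p(91)=64112359, p(92)=72533807, p(93)=82010177, p(94)=92669720, p(95)=104651419, p(96)=118114304, p(97)=133230930, p(98)=150198136, p(99)=169229875, p(100)=190569292, p(101)=214481126, p(102)=241265379, p(103)=271248950, p(104)=304801365, p(105)=342325709, p(106)=384276336, p(107)=431149389, p(108)=483502844, p(109)=541946240, p(110)=607163746, p(111)=679903203, p(112)=761002156, p(113)=851376628, p(114)=952050665, p(115)=1064144451, p(116)=1188908248, p(117)=1327710076, p(118)=1482074143, p(119)=1653668665, p(120)=1844349560, p(121)=2056148051, p(122)=2291320912, p(123)=2552338241, p(124)=2841940500, p(125)=3163127352, p(126)=3519222692, p(127)=3913864295, p(128)=4351078600, p(129)=4835271870, p(130)=5371315400, p(131)=5964539504, p(132)=6620830889, p(133)=7346629512, p(134)=8149040695, p(135)=9035836076.
Final step: p(136) = p(135) + p(134) - p(131) - p(129) + p(124) + p(121) - p(114) - p(110) + p(101) + p(96) - p(85) - p(79) + p(66) + p(59) - p(44) - p(36) + p(19) + p(10)
= 9035836076 + 8149040695 - 5964539504 - 4835271870 + 2841940500 + 2056148051 - 952050665 - 607163746 + 214481126 + 118114304 - 30167357 - 13848650 + 2323520 + 831820 - 75175 - 17977 + 490 + 42
= 10015581680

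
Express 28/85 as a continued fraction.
[0; 3, 28]

Euclidean algorithm steps:
28 = 0 × 85 + 28
85 = 3 × 28 + 1
28 = 28 × 1 + 0
Continued fraction: [0; 3, 28]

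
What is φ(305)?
240

305 = 5 × 61
φ(n) = n × ∏(1 - 1/p) for each prime p dividing n
φ(305) = 305 × (1 - 1/5) × (1 - 1/61) = 240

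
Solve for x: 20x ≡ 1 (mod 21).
20

gcd(20, 21) = 1, so the inverse exists.
Extended Euclidean algorithm on (21, 20):
21 = 1 × 20 + 1  ⟹  1 = (1)·21 + (-1)·20
So (-1)·20 ≡ 1 (mod 21), i.e. 20^(-1) ≡ -1 ≡ 20 (mod 21).
Check: 20 × 20 = 400 ≡ 1 (mod 21)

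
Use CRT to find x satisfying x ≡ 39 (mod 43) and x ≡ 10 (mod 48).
1114

Using Chinese Remainder Theorem:
M = 43 × 48 = 2064
M1 = 48, M2 = 43
y1 = 48^(-1) mod 43 = 26
y2 = 43^(-1) mod 48 = 19
x = (39×48×26 + 10×43×19) mod 2064 = 1114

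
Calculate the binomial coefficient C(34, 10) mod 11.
0

Using Lucas' theorem:
Write n=34 and k=10 in base 11:
n in base 11: [3, 1]
k in base 11: [0, 10]
C(34,10) mod 11 = ∏ C(n_i, k_i) mod 11
Digit binomials (mod 11): C(3,0) = 1; C(1,10) = 0 (k_i > n_i)
Product: 1 × 0 = 0 ≡ 0 (mod 11)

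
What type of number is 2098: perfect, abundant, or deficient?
deficient

Proper divisors of 2098: sum = 1 + 2 + 1049 = 1052
Since 1052 < 2098, 2098 is deficient.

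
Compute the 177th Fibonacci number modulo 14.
8

Matrix identity: Q^n = [[F_(n+1), F_n], [F_n, F_(n-1)]] with Q = [[1,1],[1,0]].
n = 177 = 10110001₂. Square-and-multiply, entries mod 14:
Q^1 = [[1,1],[1,0]]
Q^2 = (Q^1)² = [[2,1],[1,1]]
Q^5 = (Q^2)²·Q = [[8,5],[5,3]]
Q^11 = (Q^5)²·Q = [[4,5],[5,13]]
Q^22 = (Q^11)² = [[13,1],[1,12]]
Q^44 = (Q^22)² = [[2,11],[11,5]]
Q^88 = (Q^44)² = [[13,7],[7,6]]
Q^177 = (Q^88)²·Q = [[1,8],[8,7]]
F_177 mod 14 = Q^177[0][1] = 8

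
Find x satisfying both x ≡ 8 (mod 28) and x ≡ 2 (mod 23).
232

Using Chinese Remainder Theorem:
M = 28 × 23 = 644
M1 = 23, M2 = 28
y1 = 23^(-1) mod 28 = 11
y2 = 28^(-1) mod 23 = 14
x = (8×23×11 + 2×28×14) mod 644 = 232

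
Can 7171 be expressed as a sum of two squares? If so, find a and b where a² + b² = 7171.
Not possible

Factorization: 7171 = 71 × 101
By Fermat: n is sum of two squares iff every prime p ≡ 3 (mod 4) appears to even power.
Prime(s) ≡ 3 (mod 4) with odd exponent: [(71, 1)]
Therefore 7171 cannot be expressed as a² + b².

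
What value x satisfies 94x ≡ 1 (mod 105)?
19

gcd(94, 105) = 1, so the inverse exists.
Extended Euclidean algorithm on (105, 94):
105 = 1 × 94 + 11  ⟹  11 = (1)·105 + (-1)·94
94 = 8 × 11 + 6  ⟹  6 = (-8)·105 + (9)·94
11 = 1 × 6 + 5  ⟹  5 = (9)·105 + (-10)·94
6 = 1 × 5 + 1  ⟹  1 = (-17)·105 + (19)·94
So (19)·94 ≡ 1 (mod 105), i.e. 94^(-1) ≡ 19 (mod 105).
Check: 94 × 19 = 1786 ≡ 1 (mod 105)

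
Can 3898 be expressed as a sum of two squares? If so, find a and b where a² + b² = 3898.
33² + 53² (a=33, b=53)

Factorization: 3898 = 2 × 1949
By Fermat: n is sum of two squares iff every prime p ≡ 3 (mod 4) appears to even power.
All primes ≡ 3 (mod 4) appear to even power.
Search a = 0, 1, 2, … for 3898 - a² a perfect square: first hit at a = 33: 3898 - 1089 = 2809 = 53².
3898 = 33² + 53² = 1089 + 2809 ✓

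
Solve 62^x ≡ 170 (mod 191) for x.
118

Baby-step giant-step with step n = ⌈√191⌉ = 14.
Baby steps 62^j mod 191 (j:value) for j=0..13: 0:1, 1:62, 2:24, 3:151, 4:3, 5:186, 6:72, 7:71, 8:9, 9:176, 10:25, 11:22, 12:27, 13:146.
Giant-step multiplier: 62^(-14) ≡ 62^(190-14) = 62^176 ≡ 163 (mod 191).
Giant steps γ_i = 170·163^i mod 191: γ_0=170, γ_1=15, γ_2=153, γ_3=109, γ_4=4, γ_5=79, γ_6=80, γ_7=52, γ_8=72 (in table at j=6).
x = i·n + j = 8·14 + 6 = 118.
Check: 62^118 ≡ 170 (mod 191).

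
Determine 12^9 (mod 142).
50

Repeated squaring. Binary of 9 = 1001.
12^1 ≡ 12 (mod 142); 12^2 ≡ 2 (mod 142); 12^4 ≡ 4 (mod 142); 12^8 ≡ 16 (mod 142)
12^9 = 12^1 × 12^8 ≡ 50 (mod 142)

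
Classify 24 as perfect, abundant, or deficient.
abundant

Proper divisors of 24: sum = 1 + 2 + 3 + 4 + 6 + 8 + 12 = 36
Since 36 > 24, 24 is abundant.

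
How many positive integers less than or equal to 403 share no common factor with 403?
360

403 = 13 × 31
φ(n) = n × ∏(1 - 1/p) for each prime p dividing n
φ(403) = 403 × (1 - 1/13) × (1 - 1/31) = 360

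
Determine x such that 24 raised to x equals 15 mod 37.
29

Baby-step giant-step with step n = ⌈√37⌉ = 7.
Baby steps 24^j mod 37 (j:value) for j=0..6: 0:1, 1:24, 2:21, 3:23, 4:34, 5:2, 6:11.
Giant-step multiplier: 24^(-7) ≡ 24^(36-7) = 24^29 ≡ 15 (mod 37).
Giant steps γ_i = 15·15^i mod 37: γ_0=15, γ_1=3, γ_2=8, γ_3=9, γ_4=24 (in table at j=1).
x = i·n + j = 4·7 + 1 = 29.
Check: 24^29 ≡ 15 (mod 37).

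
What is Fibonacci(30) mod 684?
296

Matrix identity: Q^n = [[F_(n+1), F_n], [F_n, F_(n-1)]] with Q = [[1,1],[1,0]].
n = 30 = 11110₂. Square-and-multiply, entries mod 684:
Q^1 = [[1,1],[1,0]]
Q^3 = (Q^1)²·Q = [[3,2],[2,1]]
Q^7 = (Q^3)²·Q = [[21,13],[13,8]]
Q^15 = (Q^7)²·Q = [[303,610],[610,377]]
Q^30 = (Q^15)² = [[157,296],[296,545]]
F_30 mod 684 = Q^30[0][1] = 296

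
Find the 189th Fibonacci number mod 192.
2

Matrix identity: Q^n = [[F_(n+1), F_n], [F_n, F_(n-1)]] with Q = [[1,1],[1,0]].
n = 189 = 10111101₂. Square-and-multiply, entries mod 192:
Q^1 = [[1,1],[1,0]]
Q^2 = (Q^1)² = [[2,1],[1,1]]
Q^5 = (Q^2)²·Q = [[8,5],[5,3]]
Q^11 = (Q^5)²·Q = [[144,89],[89,55]]
Q^23 = (Q^11)²·Q = [[96,49],[49,47]]
Q^47 = (Q^23)²·Q = [[0,97],[97,95]]
Q^94 = (Q^47)² = [[1,191],[191,2]]
Q^189 = (Q^94)²·Q = [[191,2],[2,189]]
F_189 mod 192 = Q^189[0][1] = 2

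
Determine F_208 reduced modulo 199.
55

Matrix identity: Q^n = [[F_(n+1), F_n], [F_n, F_(n-1)]] with Q = [[1,1],[1,0]].
n = 208 = 11010000₂. Square-and-multiply, entries mod 199:
Q^1 = [[1,1],[1,0]]
Q^3 = (Q^1)²·Q = [[3,2],[2,1]]
Q^6 = (Q^3)² = [[13,8],[8,5]]
Q^13 = (Q^6)²·Q = [[178,34],[34,144]]
Q^26 = (Q^13)² = [[5,3],[3,2]]
Q^52 = (Q^26)² = [[34,21],[21,13]]
Q^104 = (Q^52)² = [[5,191],[191,13]]
Q^208 = (Q^104)² = [[89,55],[55,34]]
F_208 mod 199 = Q^208[0][1] = 55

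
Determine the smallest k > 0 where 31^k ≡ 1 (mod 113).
56

113 is prime, so ord(31) divides φ(113) = 112.
Divisors of 112: 1, 2, 4, 7, 8, 14, 16, 28, 56, 112.
Repeated squaring: 31^1 ≡ 31, 31^2 ≡ 57, 31^4 ≡ 85, 31^8 ≡ 106, 31^16 ≡ 49, 31^32 ≡ 28, 31^64 ≡ 106 (mod 113).
Test 31^d mod 113 for each divisor d in increasing order:
31^1 ≡ 31
31^2 ≡ 57
31^4 ≡ 85
31^7 = 31^4·31^2·31^1 ≡ 18
31^8 ≡ 106
31^14 = 31^8·31^4·31^2 ≡ 98
31^16 ≡ 49
31^28 = 31^16·31^8·31^4 ≡ 112
31^56 = 31^32·31^16·31^8 ≡ 1  ← first divisor giving 1
The order is 56.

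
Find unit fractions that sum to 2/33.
1/17 + 1/561

Greedy algorithm:
2/33: ceiling(33/2) = 17, use 1/17
1/561: ceiling(561/1) = 561, use 1/561
Result: 2/33 = 1/17 + 1/561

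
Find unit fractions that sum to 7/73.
1/11 + 1/201 + 1/161403

Greedy algorithm:
7/73: ceiling(73/7) = 11, use 1/11
4/803: ceiling(803/4) = 201, use 1/201
1/161403: ceiling(161403/1) = 161403, use 1/161403
Result: 7/73 = 1/11 + 1/201 + 1/161403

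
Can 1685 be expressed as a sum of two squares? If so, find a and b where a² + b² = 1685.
2² + 41² (a=2, b=41)

Factorization: 1685 = 5 × 337
By Fermat: n is sum of two squares iff every prime p ≡ 3 (mod 4) appears to even power.
All primes ≡ 3 (mod 4) appear to even power.
Search a = 0, 1, 2, … for 1685 - a² a perfect square: first hit at a = 2: 1685 - 4 = 1681 = 41².
1685 = 2² + 41² = 4 + 1681 ✓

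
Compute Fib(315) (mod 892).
130

Matrix identity: Q^n = [[F_(n+1), F_n], [F_n, F_(n-1)]] with Q = [[1,1],[1,0]].
n = 315 = 100111011₂. Square-and-multiply, entries mod 892:
Q^1 = [[1,1],[1,0]]
Q^2 = (Q^1)² = [[2,1],[1,1]]
Q^4 = (Q^2)² = [[5,3],[3,2]]
Q^9 = (Q^4)²·Q = [[55,34],[34,21]]
Q^19 = (Q^9)²·Q = [[521,613],[613,800]]
Q^39 = (Q^19)²·Q = [[347,510],[510,729]]
Q^78 = (Q^39)² = [[517,180],[180,337]]
Q^157 = (Q^78)²·Q = [[273,869],[869,296]]
Q^315 = (Q^157)²·Q = [[423,130],[130,293]]
F_315 mod 892 = Q^315[0][1] = 130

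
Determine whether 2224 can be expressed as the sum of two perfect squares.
Not possible

Factorization: 2224 = 2^4 × 139
By Fermat: n is sum of two squares iff every prime p ≡ 3 (mod 4) appears to even power.
Prime(s) ≡ 3 (mod 4) with odd exponent: [(139, 1)]
Therefore 2224 cannot be expressed as a² + b².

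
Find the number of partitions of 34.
12310

p(n) counts ways to write n as a sum of positive integers (order ignored).
Euler's pentagonal recurrence: p(k) = p(k-1) + p(k-2) - p(k-5) - p(k-7) + p(k-12) + p(k-15) - ... (offsets j(3j∓1)/2, signs ++--, p(0)=1, p(<0)=0).
DP table for k = 0..33: p(0)=1, p(1)=1, p(2)=2, p(3)=3, p(4)=5, p(5)=7, p(6)=11, p(7)=15, p(8)=22, p(9)=30, p(10)=42, p(11)=56, p(12)=77, p(13)=101, p(14)=135, p(15)=176, p(16)=231, p(17)=297, p(18)=385, p(19)=490, p(20)=627, p(21)=792, p(22)=1002, p(23)=1255, p(24)=1575, p(25)=1958, p(26)=2436, p(27)=3010, p(28)=3718, p(29)=4565, p(30)=5604, p(31)=6842, p(32)=8349, p(33)=10143.
Final step: p(34) = p(33) + p(32) - p(29) - p(27) + p(22) + p(19) - p(12) - p(8)
= 10143 + 8349 - 4565 - 3010 + 1002 + 490 - 77 - 22
= 12310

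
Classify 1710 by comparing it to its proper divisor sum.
abundant

Proper divisors of 1710: sum = 1 + 2 + 3 + 5 + 6 + 9 + 10 + 15 + ... + 285 + 342 + 570 + 855 (23 divisors) = 2970
Since 2970 > 1710, 1710 is abundant.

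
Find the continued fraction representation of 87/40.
[2; 5, 1, 2, 2]

Euclidean algorithm steps:
87 = 2 × 40 + 7
40 = 5 × 7 + 5
7 = 1 × 5 + 2
5 = 2 × 2 + 1
2 = 2 × 1 + 0
Continued fraction: [2; 5, 1, 2, 2]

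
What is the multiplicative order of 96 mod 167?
83

167 is prime, so ord(96) divides φ(167) = 166.
Divisors of 166: 1, 2, 83, 166.
Repeated squaring: 96^1 ≡ 96, 96^2 ≡ 31, 96^4 ≡ 126, 96^8 ≡ 11, 96^16 ≡ 121, 96^32 ≡ 112, 96^64 ≡ 19, 96^128 ≡ 27 (mod 167).
Test 96^d mod 167 for each divisor d in increasing order:
96^1 ≡ 96
96^2 ≡ 31
96^83 = 96^64·96^16·96^2·96^1 ≡ 1  ← first divisor giving 1
The order is 83.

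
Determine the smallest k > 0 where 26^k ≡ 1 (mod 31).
6

31 is prime, so ord(26) divides φ(31) = 30.
Divisors of 30: 1, 2, 3, 5, 6, 10, 15, 30.
Repeated squaring: 26^1 ≡ 26, 26^2 ≡ 25, 26^4 ≡ 5, 26^8 ≡ 25, 26^16 ≡ 5 (mod 31).
Test 26^d mod 31 for each divisor d in increasing order:
26^1 ≡ 26
26^2 ≡ 25
26^3 = 26^2·26^1 ≡ 30
26^5 = 26^4·26^1 ≡ 6
26^6 = 26^4·26^2 ≡ 1  ← first divisor giving 1
The order is 6.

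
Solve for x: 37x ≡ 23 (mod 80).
x ≡ 59 (mod 80)

gcd(37, 80) = 1, which divides 23, so solutions exist.
Find 37^(-1) mod 80 by the extended Euclidean algorithm:
80 = 2 × 37 + 6  ⟹  6 = (1)·80 + (-2)·37
37 = 6 × 6 + 1  ⟹  1 = (-6)·80 + (13)·37
So (13)·37 ≡ 1 (mod 80), i.e. 37^(-1) ≡ 13 (mod 80).
x ≡ 13 × 23 = 299 ≡ 59 (mod 80).
Check: 37 × 59 = 2183 ≡ 23 (mod 80).
Unique solution: x ≡ 59 (mod 80)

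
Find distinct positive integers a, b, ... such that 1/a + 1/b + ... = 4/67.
1/17 + 1/1139

Greedy algorithm:
4/67: ceiling(67/4) = 17, use 1/17
1/1139: ceiling(1139/1) = 1139, use 1/1139
Result: 4/67 = 1/17 + 1/1139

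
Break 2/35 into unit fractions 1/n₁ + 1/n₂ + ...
1/18 + 1/630

Greedy algorithm:
2/35: ceiling(35/2) = 18, use 1/18
1/630: ceiling(630/1) = 630, use 1/630
Result: 2/35 = 1/18 + 1/630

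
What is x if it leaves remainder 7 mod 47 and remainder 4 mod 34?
242

Using Chinese Remainder Theorem:
M = 47 × 34 = 1598
M1 = 34, M2 = 47
y1 = 34^(-1) mod 47 = 18
y2 = 47^(-1) mod 34 = 21
x = (7×34×18 + 4×47×21) mod 1598 = 242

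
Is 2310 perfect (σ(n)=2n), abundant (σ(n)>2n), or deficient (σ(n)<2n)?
abundant

Proper divisors of 2310: sum = 1 + 2 + 3 + 5 + 6 + 7 + 10 + 11 + ... + 385 + 462 + 770 + 1155 (31 divisors) = 4602
Since 4602 > 2310, 2310 is abundant.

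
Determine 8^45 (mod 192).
128

Repeated squaring. Binary of 45 = 101101.
8^1 ≡ 8 (mod 192); 8^2 ≡ 64 (mod 192); 8^4 ≡ 64 (mod 192); 8^8 ≡ 64 (mod 192); 8^16 ≡ 64 (mod 192); 8^32 ≡ 64 (mod 192)
8^45 = 8^1 × 8^4 × 8^8 × 8^32 ≡ 128 (mod 192)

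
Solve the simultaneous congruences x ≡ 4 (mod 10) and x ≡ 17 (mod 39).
134

Using Chinese Remainder Theorem:
M = 10 × 39 = 390
M1 = 39, M2 = 10
y1 = 39^(-1) mod 10 = 9
y2 = 10^(-1) mod 39 = 4
x = (4×39×9 + 17×10×4) mod 390 = 134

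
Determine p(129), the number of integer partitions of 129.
4835271870

p(n) counts ways to write n as a sum of positive integers (order ignored).
Euler's pentagonal recurrence: p(k) = p(k-1) + p(k-2) - p(k-5) - p(k-7) + p(k-12) + p(k-15) - ... (offsets j(3j∓1)/2, signs ++--, p(0)=1, p(<0)=0).
DP table for k = 0..128: p(0)=1, p(1)=1, p(2)=2, p(3)=3, p(4)=5, p(5)=7, p(6)=11, p(7)=15, p(8)=22, p(9)=30, p(10)=42, p(11)=56, p(12)=77, p(13)=101, p(14)=135, p(15)=176, p(16)=231, p(17)=297, p(18)=385, p(19)=490, p(20)=627, p(21)=792, p(22)=1002, p(23)=1255, p(24)=1575, p(25)=1958, p(26)=2436, p(27)=3010, p(28)=3718, p(29)=4565, p(30)=5604, p(31)=6842, p(32)=8349, p(33)=10143, p(34)=12310, p(35)=14883, p(36)=17977, p(37)=21637, p(38)=26015, p(39)=31185, p(40)=37338, p(41)=44583, p(42)=53174, p(43)=63261, p(44)=75175, p(45)=89134, p(46)=105558, p(47)=124754, p(48)=147273, p(49)=173525, p(50)=204226, p(51)=239943, p(52)=281589, p(53)=329931, p(54)=386155, p(55)=451276, p(56)=526823, p(57)=614154, p(58)=715220, p(59)=831820, p(60)=966467, p(61)=1121505, p(62)=1300156, p(63)=1505499, p(64)=1741630, p(65)=2012558, p(66)=2323520, p(67)=2679689, p(68)=3087735, p(69)=3554345, p(70)=4087968, p(71)=4697205, p(72)=5392783, p(73)=6185689, p(74)=7089500, p(75)=8118264, p(76)=9289091, p(77)=10619863, p(78)=12132164, p(79)=13848650, p(80)=15796476, p(81)=18004327, p(82)=20506255, p(83)=23338469, p(84)=26543660, p(85)=30167357, p(86)=34262962, p(87)=38887673, p(88)=44108109, p(89)=49995925, p(90)=56634173, p(91)=64112359, p(92)=72533807, p(93)=82010177, p(94)=92669720, p(95)=104651419, p(96)=118114304, p(97)=133230930, p(98)=150198136, p(99)=169229875, p(100)=190569292, p(101)=214481126, p(102)=241265379, p(103)=271248950, p(104)=304801365, p(105)=342325709, p(106)=384276336, p(107)=431149389, p(108)=483502844, p(109)=541946240, p(110)=607163746, p(111)=679903203, p(112)=761002156, p(113)=851376628, p(114)=952050665, p(115)=1064144451, p(116)=1188908248, p(117)=1327710076, p(118)=1482074143, p(119)=1653668665, p(120)=1844349560, p(121)=2056148051, p(122)=2291320912, p(123)=2552338241, p(124)=2841940500, p(125)=3163127352, p(126)=3519222692, p(127)=3913864295, p(128)=4351078600.
Final step: p(129) = p(128) + p(127) - p(124) - p(122) + p(117) + p(114) - p(107) - p(103) + p(94) + p(89) - p(78) - p(72) + p(59) + p(52) - p(37) - p(29) + p(12) + p(3)
= 4351078600 + 3913864295 - 2841940500 - 2291320912 + 1327710076 + 952050665 - 431149389 - 271248950 + 92669720 + 49995925 - 12132164 - 5392783 + 831820 + 281589 - 21637 - 4565 + 77 + 3
= 4835271870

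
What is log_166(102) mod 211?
201

Baby-step giant-step with step n = ⌈√211⌉ = 15.
Baby steps 166^j mod 211 (j:value) for j=0..14: 0:1, 1:166, 2:126, 3:27, 4:51, 5:26, 6:96, 7:111, 8:69, 9:60, 10:43, 11:175, 12:143, 13:106, 14:83.
Giant-step multiplier: 166^(-15) ≡ 166^(210-15) = 166^195 ≡ 67 (mod 211).
Giant steps γ_i = 102·67^i mod 211: γ_0=102, γ_1=82, γ_2=8, γ_3=114, γ_4=42, γ_5=71, γ_6=115, γ_7=109, γ_8=129, γ_9=203, γ_10=97, γ_11=169, γ_12=140, γ_13=96 (in table at j=6).
x = i·n + j = 13·15 + 6 = 201.
Check: 166^201 ≡ 102 (mod 211).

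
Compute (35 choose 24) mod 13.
0

Using Lucas' theorem:
Write n=35 and k=24 in base 13:
n in base 13: [2, 9]
k in base 13: [1, 11]
C(35,24) mod 13 = ∏ C(n_i, k_i) mod 13
Digit binomials (mod 13): C(2,1) = 2; C(9,11) = 0 (k_i > n_i)
Product: 2 × 0 = 0 ≡ 0 (mod 13)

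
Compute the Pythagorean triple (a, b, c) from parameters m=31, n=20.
(561, 1240, 1361)

Euclid's formula: a = m² - n², b = 2mn, c = m² + n²
m = 31, n = 20
a = 31² - 20² = 961 - 400 = 561
b = 2 × 31 × 20 = 1240
c = 31² + 20² = 961 + 400 = 1361
Verification: 561² + 1240² = 314721 + 1537600 = 1852321 = 1361² ✓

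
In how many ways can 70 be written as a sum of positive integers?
4087968

p(n) counts ways to write n as a sum of positive integers (order ignored).
Euler's pentagonal recurrence: p(k) = p(k-1) + p(k-2) - p(k-5) - p(k-7) + p(k-12) + p(k-15) - ... (offsets j(3j∓1)/2, signs ++--, p(0)=1, p(<0)=0).
DP table for k = 0..69: p(0)=1, p(1)=1, p(2)=2, p(3)=3, p(4)=5, p(5)=7, p(6)=11, p(7)=15, p(8)=22, p(9)=30, p(10)=42, p(11)=56, p(12)=77, p(13)=101, p(14)=135, p(15)=176, p(16)=231, p(17)=297, p(18)=385, p(19)=490, p(20)=627, p(21)=792, p(22)=1002, p(23)=1255, p(24)=1575, p(25)=1958, p(26)=2436, p(27)=3010, p(28)=3718, p(29)=4565, p(30)=5604, p(31)=6842, p(32)=8349, p(33)=10143, p(34)=12310, p(35)=14883, p(36)=17977, p(37)=21637, p(38)=26015, p(39)=31185, p(40)=37338, p(41)=44583, p(42)=53174, p(43)=63261, p(44)=75175, p(45)=89134, p(46)=105558, p(47)=124754, p(48)=147273, p(49)=173525, p(50)=204226, p(51)=239943, p(52)=281589, p(53)=329931, p(54)=386155, p(55)=451276, p(56)=526823, p(57)=614154, p(58)=715220, p(59)=831820, p(60)=966467, p(61)=1121505, p(62)=1300156, p(63)=1505499, p(64)=1741630, p(65)=2012558, p(66)=2323520, p(67)=2679689, p(68)=3087735, p(69)=3554345.
Final step: p(70) = p(69) + p(68) - p(65) - p(63) + p(58) + p(55) - p(48) - p(44) + p(35) + p(30) - p(19) - p(13) + p(0)
= 3554345 + 3087735 - 2012558 - 1505499 + 715220 + 451276 - 147273 - 75175 + 14883 + 5604 - 490 - 101 + 1
= 4087968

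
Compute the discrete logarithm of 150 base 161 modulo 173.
146

Baby-step giant-step with step n = ⌈√173⌉ = 14.
Baby steps 161^j mod 173 (j:value) for j=0..13: 0:1, 1:161, 2:144, 3:2, 4:149, 5:115, 6:4, 7:125, 8:57, 9:8, 10:77, 11:114, 12:16, 13:154.
Giant-step multiplier: 161^(-14) ≡ 161^(172-14) = 161^158 ≡ 151 (mod 173).
Giant steps γ_i = 150·151^i mod 173: γ_0=150, γ_1=160, γ_2=113, γ_3=109, γ_4=24, γ_5=164, γ_6=25, γ_7=142, γ_8=163, γ_9=47, γ_10=4 (in table at j=6).
x = i·n + j = 10·14 + 6 = 146.
Check: 161^146 ≡ 150 (mod 173).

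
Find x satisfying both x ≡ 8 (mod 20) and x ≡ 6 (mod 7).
48

Using Chinese Remainder Theorem:
M = 20 × 7 = 140
M1 = 7, M2 = 20
y1 = 7^(-1) mod 20 = 3
y2 = 20^(-1) mod 7 = 6
x = (8×7×3 + 6×20×6) mod 140 = 48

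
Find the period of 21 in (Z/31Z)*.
30

31 is prime, so ord(21) divides φ(31) = 30.
Divisors of 30: 1, 2, 3, 5, 6, 10, 15, 30.
Repeated squaring: 21^1 ≡ 21, 21^2 ≡ 7, 21^4 ≡ 18, 21^8 ≡ 14, 21^16 ≡ 10 (mod 31).
Test 21^d mod 31 for each divisor d in increasing order:
21^1 ≡ 21
21^2 ≡ 7
21^3 = 21^2·21^1 ≡ 23
21^5 = 21^4·21^1 ≡ 6
21^6 = 21^4·21^2 ≡ 2
21^10 = 21^8·21^2 ≡ 5
21^15 = 21^8·21^4·21^2·21^1 ≡ 30
21^30 = 21^16·21^8·21^4·21^2 ≡ 1  ← first divisor giving 1
The order is 30.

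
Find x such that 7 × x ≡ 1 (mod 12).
7

gcd(7, 12) = 1, so the inverse exists.
Extended Euclidean algorithm on (12, 7):
12 = 1 × 7 + 5  ⟹  5 = (1)·12 + (-1)·7
7 = 1 × 5 + 2  ⟹  2 = (-1)·12 + (2)·7
5 = 2 × 2 + 1  ⟹  1 = (3)·12 + (-5)·7
So (-5)·7 ≡ 1 (mod 12), i.e. 7^(-1) ≡ -5 ≡ 7 (mod 12).
Check: 7 × 7 = 49 ≡ 1 (mod 12)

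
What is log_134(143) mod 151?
45

Baby-step giant-step with step n = ⌈√151⌉ = 13.
Baby steps 134^j mod 151 (j:value) for j=0..12: 0:1, 1:134, 2:138, 3:70, 4:18, 5:147, 6:68, 7:52, 8:22, 9:79, 10:16, 11:30, 12:94.
Giant-step multiplier: 134^(-13) ≡ 134^(150-13) = 134^137 ≡ 12 (mod 151).
Giant steps γ_i = 143·12^i mod 151: γ_0=143, γ_1=55, γ_2=56, γ_3=68 (in table at j=6).
x = i·n + j = 3·13 + 6 = 45.
Check: 134^45 ≡ 143 (mod 151).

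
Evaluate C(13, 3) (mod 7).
6

Using Lucas' theorem:
Write n=13 and k=3 in base 7:
n in base 7: [1, 6]
k in base 7: [0, 3]
C(13,3) mod 7 = ∏ C(n_i, k_i) mod 7
Digit binomials (mod 7): C(1,0) = 1; C(6,3) = 20 ≡ 6
Product: 1 × 6 = 6 ≡ 6 (mod 7)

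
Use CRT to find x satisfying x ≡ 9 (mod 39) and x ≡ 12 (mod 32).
204

Using Chinese Remainder Theorem:
M = 39 × 32 = 1248
M1 = 32, M2 = 39
y1 = 32^(-1) mod 39 = 11
y2 = 39^(-1) mod 32 = 23
x = (9×32×11 + 12×39×23) mod 1248 = 204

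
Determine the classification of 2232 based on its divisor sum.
abundant

Proper divisors of 2232: sum = 1 + 2 + 3 + 4 + 6 + 8 + 9 + 12 + ... + 372 + 558 + 744 + 1116 (23 divisors) = 4008
Since 4008 > 2232, 2232 is abundant.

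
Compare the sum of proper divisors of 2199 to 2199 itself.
deficient

Proper divisors of 2199: sum = 1 + 3 + 733 = 737
Since 737 < 2199, 2199 is deficient.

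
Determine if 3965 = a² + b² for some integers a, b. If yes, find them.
11² + 62² (a=11, b=62)

Factorization: 3965 = 5 × 13 × 61
By Fermat: n is sum of two squares iff every prime p ≡ 3 (mod 4) appears to even power.
All primes ≡ 3 (mod 4) appear to even power.
Search a = 0, 1, 2, … for 3965 - a² a perfect square: first hit at a = 11: 3965 - 121 = 3844 = 62².
3965 = 11² + 62² = 121 + 3844 ✓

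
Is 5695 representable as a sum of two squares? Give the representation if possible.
Not possible

Factorization: 5695 = 5 × 17 × 67
By Fermat: n is sum of two squares iff every prime p ≡ 3 (mod 4) appears to even power.
Prime(s) ≡ 3 (mod 4) with odd exponent: [(67, 1)]
Therefore 5695 cannot be expressed as a² + b².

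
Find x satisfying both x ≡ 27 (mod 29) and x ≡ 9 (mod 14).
317

Using Chinese Remainder Theorem:
M = 29 × 14 = 406
M1 = 14, M2 = 29
y1 = 14^(-1) mod 29 = 27
y2 = 29^(-1) mod 14 = 1
x = (27×14×27 + 9×29×1) mod 406 = 317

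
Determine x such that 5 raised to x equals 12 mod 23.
20

Baby-step giant-step with step n = ⌈√23⌉ = 5.
Baby steps 5^j mod 23 (j:value) for j=0..4: 0:1, 1:5, 2:2, 3:10, 4:4.
Giant-step multiplier: 5^(-5) ≡ 5^(22-5) = 5^17 ≡ 15 (mod 23).
Giant steps γ_i = 12·15^i mod 23: γ_0=12, γ_1=19, γ_2=9, γ_3=20, γ_4=1 (in table at j=0).
x = i·n + j = 4·5 + 0 = 20.
Check: 5^20 ≡ 12 (mod 23).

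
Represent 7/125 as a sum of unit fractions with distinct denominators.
1/18 + 1/2250

Greedy algorithm:
7/125: ceiling(125/7) = 18, use 1/18
1/2250: ceiling(2250/1) = 2250, use 1/2250
Result: 7/125 = 1/18 + 1/2250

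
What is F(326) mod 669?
197

Matrix identity: Q^n = [[F_(n+1), F_n], [F_n, F_(n-1)]] with Q = [[1,1],[1,0]].
n = 326 = 101000110₂. Square-and-multiply, entries mod 669:
Q^1 = [[1,1],[1,0]]
Q^2 = (Q^1)² = [[2,1],[1,1]]
Q^5 = (Q^2)²·Q = [[8,5],[5,3]]
Q^10 = (Q^5)² = [[89,55],[55,34]]
Q^20 = (Q^10)² = [[242,75],[75,167]]
Q^40 = (Q^20)² = [[634,570],[570,64]]
Q^81 = (Q^40)²·Q = [[127,322],[322,474]]
Q^163 = (Q^81)²·Q = [[243,62],[62,181]]
Q^326 = (Q^163)² = [[7,197],[197,479]]
F_326 mod 669 = Q^326[0][1] = 197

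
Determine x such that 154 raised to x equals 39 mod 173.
23

Baby-step giant-step with step n = ⌈√173⌉ = 14.
Baby steps 154^j mod 173 (j:value) for j=0..13: 0:1, 1:154, 2:15, 3:61, 4:52, 5:50, 6:88, 7:58, 8:109, 9:5, 10:78, 11:75, 12:132, 13:87.
Giant-step multiplier: 154^(-14) ≡ 154^(172-14) = 154^158 ≡ 9 (mod 173).
Giant steps γ_i = 39·9^i mod 173: γ_0=39, γ_1=5 (in table at j=9).
x = i·n + j = 1·14 + 9 = 23.
Check: 154^23 ≡ 39 (mod 173).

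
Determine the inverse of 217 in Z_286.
29

gcd(217, 286) = 1, so the inverse exists.
Extended Euclidean algorithm on (286, 217):
286 = 1 × 217 + 69  ⟹  69 = (1)·286 + (-1)·217
217 = 3 × 69 + 10  ⟹  10 = (-3)·286 + (4)·217
69 = 6 × 10 + 9  ⟹  9 = (19)·286 + (-25)·217
10 = 1 × 9 + 1  ⟹  1 = (-22)·286 + (29)·217
So (29)·217 ≡ 1 (mod 286), i.e. 217^(-1) ≡ 29 (mod 286).
Check: 217 × 29 = 6293 ≡ 1 (mod 286)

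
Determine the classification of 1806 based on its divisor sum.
abundant

Proper divisors of 1806: sum = 1 + 2 + 3 + 6 + 7 + 14 + 21 + 42 + 43 + 86 + 129 + 258 + 301 + 602 + 903 = 2418
Since 2418 > 1806, 1806 is abundant.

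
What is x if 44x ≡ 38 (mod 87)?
x ≡ 76 (mod 87)

gcd(44, 87) = 1, which divides 38, so solutions exist.
Find 44^(-1) mod 87 by the extended Euclidean algorithm:
87 = 1 × 44 + 43  ⟹  43 = (1)·87 + (-1)·44
44 = 1 × 43 + 1  ⟹  1 = (-1)·87 + (2)·44
So (2)·44 ≡ 1 (mod 87), i.e. 44^(-1) ≡ 2 (mod 87).
x ≡ 2 × 38 = 76 ≡ 76 (mod 87).
Check: 44 × 76 = 3344 ≡ 38 (mod 87).
Unique solution: x ≡ 76 (mod 87)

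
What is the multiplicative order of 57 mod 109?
108

109 is prime, so ord(57) divides φ(109) = 108.
Divisors of 108: 1, 2, 3, 4, 6, 9, 12, 18, 27, 36, 54, 108.
Repeated squaring: 57^1 ≡ 57, 57^2 ≡ 88, 57^4 ≡ 5, 57^8 ≡ 25, 57^16 ≡ 80, 57^32 ≡ 78, 57^64 ≡ 89 (mod 109).
Test 57^d mod 109 for each divisor d in increasing order:
57^1 ≡ 57
57^2 ≡ 88
57^3 = 57^2·57^1 ≡ 2
57^4 ≡ 5
57^6 = 57^4·57^2 ≡ 4
57^9 = 57^8·57^1 ≡ 8
57^12 = 57^8·57^4 ≡ 16
57^18 = 57^16·57^2 ≡ 64
57^27 = 57^16·57^8·57^2·57^1 ≡ 76
57^36 = 57^32·57^4 ≡ 63
57^54 = 57^32·57^16·57^4·57^2 ≡ 108
57^108 = 57^64·57^32·57^8·57^4 ≡ 1  ← first divisor giving 1
The order is 108.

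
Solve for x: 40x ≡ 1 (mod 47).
20

gcd(40, 47) = 1, so the inverse exists.
Extended Euclidean algorithm on (47, 40):
47 = 1 × 40 + 7  ⟹  7 = (1)·47 + (-1)·40
40 = 5 × 7 + 5  ⟹  5 = (-5)·47 + (6)·40
7 = 1 × 5 + 2  ⟹  2 = (6)·47 + (-7)·40
5 = 2 × 2 + 1  ⟹  1 = (-17)·47 + (20)·40
So (20)·40 ≡ 1 (mod 47), i.e. 40^(-1) ≡ 20 (mod 47).
Check: 40 × 20 = 800 ≡ 1 (mod 47)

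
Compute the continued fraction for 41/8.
[5; 8]

Euclidean algorithm steps:
41 = 5 × 8 + 1
8 = 8 × 1 + 0
Continued fraction: [5; 8]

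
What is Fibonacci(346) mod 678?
223

Matrix identity: Q^n = [[F_(n+1), F_n], [F_n, F_(n-1)]] with Q = [[1,1],[1,0]].
n = 346 = 101011010₂. Square-and-multiply, entries mod 678:
Q^1 = [[1,1],[1,0]]
Q^2 = (Q^1)² = [[2,1],[1,1]]
Q^5 = (Q^2)²·Q = [[8,5],[5,3]]
Q^10 = (Q^5)² = [[89,55],[55,34]]
Q^21 = (Q^10)²·Q = [[83,98],[98,663]]
Q^43 = (Q^21)²·Q = [[105,221],[221,562]]
Q^86 = (Q^43)² = [[202,281],[281,599]]
Q^173 = (Q^86)²·Q = [[422,437],[437,663]]
Q^346 = (Q^173)² = [[221,223],[223,676]]
F_346 mod 678 = Q^346[0][1] = 223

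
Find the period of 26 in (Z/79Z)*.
39

79 is prime, so ord(26) divides φ(79) = 78.
Divisors of 78: 1, 2, 3, 6, 13, 26, 39, 78.
Repeated squaring: 26^1 ≡ 26, 26^2 ≡ 44, 26^4 ≡ 40, 26^8 ≡ 20, 26^16 ≡ 5, 26^32 ≡ 25, 26^64 ≡ 72 (mod 79).
Test 26^d mod 79 for each divisor d in increasing order:
26^1 ≡ 26
26^2 ≡ 44
26^3 = 26^2·26^1 ≡ 38
26^6 = 26^4·26^2 ≡ 22
26^13 = 26^8·26^4·26^1 ≡ 23
26^26 = 26^16·26^8·26^2 ≡ 55
26^39 = 26^32·26^4·26^2·26^1 ≡ 1  ← first divisor giving 1
The order is 39.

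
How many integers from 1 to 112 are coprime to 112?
48

112 = 2^4 × 7
φ(n) = n × ∏(1 - 1/p) for each prime p dividing n
φ(112) = 112 × (1 - 1/2) × (1 - 1/7) = 48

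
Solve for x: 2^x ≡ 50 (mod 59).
13

Baby-step giant-step with step n = ⌈√59⌉ = 8.
Baby steps 2^j mod 59 (j:value) for j=0..7: 0:1, 1:2, 2:4, 3:8, 4:16, 5:32, 6:5, 7:10.
Giant-step multiplier: 2^(-8) ≡ 2^(58-8) = 2^50 ≡ 3 (mod 59).
Giant steps γ_i = 50·3^i mod 59: γ_0=50, γ_1=32 (in table at j=5).
x = i·n + j = 1·8 + 5 = 13.
Check: 2^13 ≡ 50 (mod 59).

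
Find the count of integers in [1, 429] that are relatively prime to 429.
240

429 = 3 × 11 × 13
φ(n) = n × ∏(1 - 1/p) for each prime p dividing n
φ(429) = 429 × (1 - 1/3) × (1 - 1/11) × (1 - 1/13) = 240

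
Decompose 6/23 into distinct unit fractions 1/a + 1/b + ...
1/4 + 1/92

Greedy algorithm:
6/23: ceiling(23/6) = 4, use 1/4
1/92: ceiling(92/1) = 92, use 1/92
Result: 6/23 = 1/4 + 1/92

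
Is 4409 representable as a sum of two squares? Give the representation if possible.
40² + 53² (a=40, b=53)

Factorization: 4409 = 4409
By Fermat: n is sum of two squares iff every prime p ≡ 3 (mod 4) appears to even power.
All primes ≡ 3 (mod 4) appear to even power.
Search a = 0, 1, 2, … for 4409 - a² a perfect square: first hit at a = 40: 4409 - 1600 = 2809 = 53².
4409 = 40² + 53² = 1600 + 2809 ✓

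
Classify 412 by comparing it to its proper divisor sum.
deficient

Proper divisors of 412: sum = 1 + 2 + 4 + 103 + 206 = 316
Since 316 < 412, 412 is deficient.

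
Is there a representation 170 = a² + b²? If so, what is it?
1² + 13² (a=1, b=13)

Factorization: 170 = 2 × 5 × 17
By Fermat: n is sum of two squares iff every prime p ≡ 3 (mod 4) appears to even power.
All primes ≡ 3 (mod 4) appear to even power.
Search a = 0, 1, 2, … for 170 - a² a perfect square: first hit at a = 1: 170 - 1 = 169 = 13².
170 = 1² + 13² = 1 + 169 ✓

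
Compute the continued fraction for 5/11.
[0; 2, 5]

Euclidean algorithm steps:
5 = 0 × 11 + 5
11 = 2 × 5 + 1
5 = 5 × 1 + 0
Continued fraction: [0; 2, 5]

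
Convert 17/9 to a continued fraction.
[1; 1, 8]

Euclidean algorithm steps:
17 = 1 × 9 + 8
9 = 1 × 8 + 1
8 = 8 × 1 + 0
Continued fraction: [1; 1, 8]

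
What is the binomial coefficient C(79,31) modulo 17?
0

Using Lucas' theorem:
Write n=79 and k=31 in base 17:
n in base 17: [4, 11]
k in base 17: [1, 14]
C(79,31) mod 17 = ∏ C(n_i, k_i) mod 17
Digit binomials (mod 17): C(4,1) = 4; C(11,14) = 0 (k_i > n_i)
Product: 4 × 0 = 0 ≡ 0 (mod 17)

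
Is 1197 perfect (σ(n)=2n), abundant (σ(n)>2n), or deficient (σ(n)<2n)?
deficient

Proper divisors of 1197: sum = 1 + 3 + 7 + 9 + 19 + 21 + 57 + 63 + 133 + 171 + 399 = 883
Since 883 < 1197, 1197 is deficient.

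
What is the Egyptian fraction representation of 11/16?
1/2 + 1/6 + 1/48

Greedy algorithm:
11/16: ceiling(16/11) = 2, use 1/2
3/16: ceiling(16/3) = 6, use 1/6
1/48: ceiling(48/1) = 48, use 1/48
Result: 11/16 = 1/2 + 1/6 + 1/48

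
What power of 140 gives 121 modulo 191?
110

Baby-step giant-step with step n = ⌈√191⌉ = 14.
Baby steps 140^j mod 191 (j:value) for j=0..13: 0:1, 1:140, 2:118, 3:94, 4:172, 5:14, 6:50, 7:124, 8:170, 9:116, 10:5, 11:127, 12:17, 13:88.
Giant-step multiplier: 140^(-14) ≡ 140^(190-14) = 140^176 ≡ 2 (mod 191).
Giant steps γ_i = 121·2^i mod 191: γ_0=121, γ_1=51, γ_2=102, γ_3=13, γ_4=26, γ_5=52, γ_6=104, γ_7=17 (in table at j=12).
x = i·n + j = 7·14 + 12 = 110.
Check: 140^110 ≡ 121 (mod 191).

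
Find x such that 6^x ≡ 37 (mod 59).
17

Baby-step giant-step with step n = ⌈√59⌉ = 8.
Baby steps 6^j mod 59 (j:value) for j=0..7: 0:1, 1:6, 2:36, 3:39, 4:57, 5:47, 6:46, 7:40.
Giant-step multiplier: 6^(-8) ≡ 6^(58-8) = 6^50 ≡ 15 (mod 59).
Giant steps γ_i = 37·15^i mod 59: γ_0=37, γ_1=24, γ_2=6 (in table at j=1).
x = i·n + j = 2·8 + 1 = 17.
Check: 6^17 ≡ 37 (mod 59).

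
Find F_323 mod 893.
96

Matrix identity: Q^n = [[F_(n+1), F_n], [F_n, F_(n-1)]] with Q = [[1,1],[1,0]].
n = 323 = 101000011₂. Square-and-multiply, entries mod 893:
Q^1 = [[1,1],[1,0]]
Q^2 = (Q^1)² = [[2,1],[1,1]]
Q^5 = (Q^2)²·Q = [[8,5],[5,3]]
Q^10 = (Q^5)² = [[89,55],[55,34]]
Q^20 = (Q^10)² = [[230,514],[514,609]]
Q^40 = (Q^20)² = [[81,820],[820,154]]
Q^80 = (Q^40)² = [[281,705],[705,469]]
Q^161 = (Q^80)²·Q = [[95,1],[1,94]]
Q^323 = (Q^161)²·Q = [[285,96],[96,189]]
F_323 mod 893 = Q^323[0][1] = 96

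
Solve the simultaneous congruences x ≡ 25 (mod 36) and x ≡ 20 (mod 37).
205

Using Chinese Remainder Theorem:
M = 36 × 37 = 1332
M1 = 37, M2 = 36
y1 = 37^(-1) mod 36 = 1
y2 = 36^(-1) mod 37 = 36
x = (25×37×1 + 20×36×36) mod 1332 = 205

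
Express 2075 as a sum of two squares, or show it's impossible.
Not possible

Factorization: 2075 = 5^2 × 83
By Fermat: n is sum of two squares iff every prime p ≡ 3 (mod 4) appears to even power.
Prime(s) ≡ 3 (mod 4) with odd exponent: [(83, 1)]
Therefore 2075 cannot be expressed as a² + b².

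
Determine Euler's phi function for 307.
306

307 = 307
φ(n) = n × ∏(1 - 1/p) for each prime p dividing n
φ(307) = 307 × (1 - 1/307) = 306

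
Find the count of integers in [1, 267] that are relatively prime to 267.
176

267 = 3 × 89
φ(n) = n × ∏(1 - 1/p) for each prime p dividing n
φ(267) = 267 × (1 - 1/3) × (1 - 1/89) = 176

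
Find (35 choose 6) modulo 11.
0

Using Lucas' theorem:
Write n=35 and k=6 in base 11:
n in base 11: [3, 2]
k in base 11: [0, 6]
C(35,6) mod 11 = ∏ C(n_i, k_i) mod 11
Digit binomials (mod 11): C(3,0) = 1; C(2,6) = 0 (k_i > n_i)
Product: 1 × 0 = 0 ≡ 0 (mod 11)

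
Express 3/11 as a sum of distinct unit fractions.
1/4 + 1/44

Greedy algorithm:
3/11: ceiling(11/3) = 4, use 1/4
1/44: ceiling(44/1) = 44, use 1/44
Result: 3/11 = 1/4 + 1/44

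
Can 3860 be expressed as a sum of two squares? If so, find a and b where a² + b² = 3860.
4² + 62² (a=4, b=62)

Factorization: 3860 = 2^2 × 5 × 193
By Fermat: n is sum of two squares iff every prime p ≡ 3 (mod 4) appears to even power.
All primes ≡ 3 (mod 4) appear to even power.
Search a = 0, 1, 2, … for 3860 - a² a perfect square: first hit at a = 4: 3860 - 16 = 3844 = 62².
3860 = 4² + 62² = 16 + 3844 ✓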